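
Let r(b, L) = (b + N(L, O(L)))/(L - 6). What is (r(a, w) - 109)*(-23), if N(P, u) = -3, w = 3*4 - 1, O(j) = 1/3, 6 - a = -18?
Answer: 12052/5 ≈ 2410.4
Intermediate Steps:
a = 24 (a = 6 - 1*(-18) = 6 + 18 = 24)
O(j) = 1/3
w = 11 (w = 12 - 1 = 11)
r(b, L) = (-3 + b)/(-6 + L) (r(b, L) = (b - 3)/(L - 6) = (-3 + b)/(-6 + L))
(r(a, w) - 109)*(-23) = ((-3 + 24)/(-6 + 11) - 109)*(-23) = (21/5 - 109)*(-23) = -524/5*(-23) = 12052/5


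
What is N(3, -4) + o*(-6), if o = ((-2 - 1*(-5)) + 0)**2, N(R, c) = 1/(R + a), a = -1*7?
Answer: -217/4 ≈ -54.250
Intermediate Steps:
a = -7
N(R, c) = 1/(-7 + R) (N(R, c) = 1/(R - 7) = 1/(-7 + R))
o = 9 (o = ((-2 + 5) + 0)**2 = (3 + 0)**2 = 3**2 = 9)
N(3, -4) + o*(-6) = 1/(-7 + 3) + 9*(-6) = 1/(-4) - 54 = -1/4 - 54 = -217/4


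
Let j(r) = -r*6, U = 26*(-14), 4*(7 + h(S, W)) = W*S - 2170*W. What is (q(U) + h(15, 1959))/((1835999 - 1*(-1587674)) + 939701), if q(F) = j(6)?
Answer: -4221817/17453496 ≈ -0.24189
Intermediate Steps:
h(S, W) = -7 - 1085*W/2 + S*W/4 (h(S, W) = -7 + (W*S - 2170*W)/4 = -7 + (S*W - 2170*W)/4 = -7 + (-2170*W + S*W)/4 = -7 + (-1085*W/2 + S*W/4) = -7 - 1085*W/2 + S*W/4)
U = -364
j(r) = -6*r
q(F) = -36 (q(F) = -6*6 = -36)
(q(U) + h(15, 1959))/((1835999 - 1*(-1587674)) + 939701) = (-36 + (-7 - 1085/2*1959 + (1/4)*15*1959))/((1835999 - 1*(-1587674)) + 939701) = (-36 + (-7 - 2125515/2 + 29385/4))/((1835999 + 1587674) + 939701) = (-36 - 4221673/4)/(3423673 + 939701) = -4221817/4/4363374 = -4221817/4*1/4363374 = -4221817/17453496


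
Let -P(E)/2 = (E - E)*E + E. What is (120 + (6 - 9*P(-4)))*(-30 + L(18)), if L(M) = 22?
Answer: -432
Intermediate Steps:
P(E) = -2*E (P(E) = -2*((E - E)*E + E) = -2*(0*E + E) = -2*(0 + E) = -2*E)
(120 + (6 - 9*P(-4)))*(-30 + L(18)) = (120 + (6 - (-18)*(-4)))*(-30 + 22) = (120 + (6 - 9*8))*(-8) = (120 + (6 - 72))*(-8) = (120 - 66)*(-8) = 54*(-8) = -432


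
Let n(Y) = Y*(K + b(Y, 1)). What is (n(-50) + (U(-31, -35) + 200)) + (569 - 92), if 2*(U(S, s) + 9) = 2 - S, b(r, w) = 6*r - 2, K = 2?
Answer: 31369/2 ≈ 15685.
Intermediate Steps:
b(r, w) = -2 + 6*r
U(S, s) = -8 - S/2 (U(S, s) = -9 + (2 - S)/2 = -9 + (1 - S/2) = -8 - S/2)
n(Y) = 6*Y² (n(Y) = Y*(2 + (-2 + 6*Y)) = Y*(6*Y) = 6*Y²)
(n(-50) + (U(-31, -35) + 200)) + (569 - 92) = (6*(-50)² + ((-8 - ½*(-31)) + 200)) + (569 - 92) = (6*2500 + ((-8 + 31/2) + 200)) + 477 = (15000 + (15/2 + 200)) + 477 = (15000 + 415/2) + 477 = 30415/2 + 477 = 31369/2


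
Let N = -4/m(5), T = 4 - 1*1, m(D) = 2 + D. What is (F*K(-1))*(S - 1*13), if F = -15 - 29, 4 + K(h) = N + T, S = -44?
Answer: -27588/7 ≈ -3941.1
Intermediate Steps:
T = 3 (T = 4 - 1 = 3)
N = -4/7 (N = -4/(2 + 5) = -4/7 ≈ -0.57143)
K(h) = -11/7 (K(h) = -4 + (-4/7 + 3) = -4 + 17/7 = -11/7)
F = -44
(F*K(-1))*(S - 1*13) = (-44*(-11/7))*(-44 - 1*13) = 484*(-44 - 13)/7 = (484/7)*(-57) = -27588/7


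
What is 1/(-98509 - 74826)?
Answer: -1/173335 ≈ -5.7692e-6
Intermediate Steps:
1/(-98509 - 74826) = 1/(-173335) = -1/173335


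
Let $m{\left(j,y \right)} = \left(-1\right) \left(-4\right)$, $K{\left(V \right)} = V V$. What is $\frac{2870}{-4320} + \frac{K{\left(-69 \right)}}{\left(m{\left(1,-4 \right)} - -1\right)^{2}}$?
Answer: $\frac{2049577}{10800} \approx 189.78$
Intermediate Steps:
$K{\left(V \right)} = V^{2}$
$m{\left(j,y \right)} = 4$
$\frac{2870}{-4320} + \frac{K{\left(-69 \right)}}{\left(m{\left(1,-4 \right)} - -1\right)^{2}} = \frac{2870}{-4320} + \frac{\left(-69\right)^{2}}{\left(4 - -1\right)^{2}} = 2870 \left(- \frac{1}{4320}\right) + \frac{4761}{\left(4 + 1\right)^{2}} = - \frac{287}{432} + \frac{4761}{5^{2}} = - \frac{287}{432} + \frac{4761}{25} = \frac{2049577}{10800}$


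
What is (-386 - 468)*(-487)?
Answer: 415898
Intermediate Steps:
(-386 - 468)*(-487) = -854*(-487) = 415898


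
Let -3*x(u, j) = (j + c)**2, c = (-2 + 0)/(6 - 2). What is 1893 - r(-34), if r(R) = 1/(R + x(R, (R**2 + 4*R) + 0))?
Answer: 7870959609/4157929 ≈ 1893.0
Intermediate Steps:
c = -1/2 (c = -2/4 = -2*1/4 = -1/2 ≈ -0.50000)
x(u, j) = -(-1/2 + j)**2/3 (x(u, j) = -(j - 1/2)**2/3 = -(-1/2 + j)**2/3)
r(R) = 1/(R - (-1 + 2*R**2 + 8*R)**2/12) (r(R) = 1/(R - (-1 + 2*((R**2 + 4*R) + 0))**2/12) = 1/(R - (-1 + 2*(R**2 + 4*R))**2/12) = 1/(R - (-1 + (2*R**2 + 8*R))**2/12) = 1/(R - (-1 + 2*R**2 + 8*R)**2/12))
1893 - r(-34) = 1893 - 12/(-(-1 + 2*(-34)*(4 - 34))**2 + 12*(-34)) = 1893 - 12/(-(-1 + 2*(-34)*(-30))**2 - 408) = 1893 - 12/(-(-1 + 2040)**2 - 408) = 1893 - 12/(-1*2039**2 - 408) = 1893 - 12/(-1*4157521 - 408) = 1893 - 12/(-4157521 - 408) = 1893 - 12/(-4157929) = 1893 - 12*(-1)/4157929 = 1893 - 1*(-12/4157929) = 1893 + 12/4157929 = 7870959609/4157929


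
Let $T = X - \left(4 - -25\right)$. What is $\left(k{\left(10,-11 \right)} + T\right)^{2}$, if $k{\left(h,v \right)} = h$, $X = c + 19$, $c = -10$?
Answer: $100$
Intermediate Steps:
$X = 9$ ($X = -10 + 19 = 9$)
$T = -20$ ($T = 9 - \left(4 - -25\right) = 9 - \left(4 + 25\right) = 9 - 29 = -20$)
$\left(k{\left(10,-11 \right)} + T\right)^{2} = \left(10 - 20\right)^{2} = \left(-10\right)^{2} = 100$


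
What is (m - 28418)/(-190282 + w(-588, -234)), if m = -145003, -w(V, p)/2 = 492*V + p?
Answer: -173421/388778 ≈ -0.44607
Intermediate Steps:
w(V, p) = -984*V - 2*p (w(V, p) = -2*(492*V + p) = -2*(p + 492*V) = -984*V - 2*p)
(m - 28418)/(-190282 + w(-588, -234)) = (-145003 - 28418)/(-190282 + (-984*(-588) - 2*(-234))) = -173421/(-190282 + (578592 + 468)) = -173421/(-190282 + 579060) = -173421/388778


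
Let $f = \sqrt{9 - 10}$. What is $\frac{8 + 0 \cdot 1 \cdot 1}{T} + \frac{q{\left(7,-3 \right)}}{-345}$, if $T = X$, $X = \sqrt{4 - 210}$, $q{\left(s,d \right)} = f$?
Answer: $\frac{i \left(-103 - 1380 \sqrt{206}\right)}{35535} \approx - 0.56028 i$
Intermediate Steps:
$f = i$ ($f = \sqrt{-1} = i \approx 1.0 i$)
$q{\left(s,d \right)} = i$
$X = i \sqrt{206}$ ($X = \sqrt{-206} = i \sqrt{206} \approx 14.353 i$)
$T = i \sqrt{206} \approx 14.353 i$
$\frac{8 + 0 \cdot 1 \cdot 1}{T} + \frac{q{\left(7,-3 \right)}}{-345} = \frac{8 + 0 \cdot 1 \cdot 1}{i \sqrt{206}} + \frac{i}{-345} = \left(8 + 0 \cdot 1\right) \left(- \frac{i \sqrt{206}}{206}\right) + i \left(- \frac{1}{345}\right) = \left(8 + 0\right) \left(- \frac{i \sqrt{206}}{206}\right) - \frac{i}{345} = 8 \left(- \frac{i \sqrt{206}}{206}\right) - \frac{i}{345} = - \frac{4 i \sqrt{206}}{103} - \frac{i}{345} = - \frac{i}{345} - \frac{4 i \sqrt{206}}{103}$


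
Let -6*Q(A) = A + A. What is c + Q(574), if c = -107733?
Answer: -323773/3 ≈ -1.0792e+5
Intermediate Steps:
Q(A) = -A/3 (Q(A) = -(A + A)/6 = -A/3)
c + Q(574) = -107733 - 1/3*574 = -107733 - 574/3 = -323773/3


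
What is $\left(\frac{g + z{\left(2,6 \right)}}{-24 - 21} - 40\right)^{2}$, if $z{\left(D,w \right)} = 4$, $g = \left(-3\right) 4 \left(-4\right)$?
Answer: $\frac{3429904}{2025} \approx 1693.8$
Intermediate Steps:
$g = 48$ ($g = \left(-12\right) \left(-4\right) = 48$)
$\left(\frac{g + z{\left(2,6 \right)}}{-24 - 21} - 40\right)^{2} = \left(\frac{48 + 4}{-24 - 21} - 40\right)^{2} = \left(\frac{52}{-45} - 40\right)^{2} = \left(52 \left(- \frac{1}{45}\right) - 40\right)^{2} = \left(- \frac{52}{45} - 40\right)^{2} = \left(- \frac{1852}{45}\right)^{2} = \frac{3429904}{2025}$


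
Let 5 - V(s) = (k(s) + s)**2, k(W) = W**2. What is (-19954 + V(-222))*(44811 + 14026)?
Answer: -141626530520741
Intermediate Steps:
V(s) = 5 - (s + s**2)**2 (V(s) = 5 - (s**2 + s)**2 = 5 - (s + s**2)**2)
(-19954 + V(-222))*(44811 + 14026) = (-19954 + (5 - 1*(-222)**2*(1 - 222)**2))*(44811 + 14026) = (-19954 + (5 - 1*49284*(-221)**2))*58837 = (-19954 + (5 - 1*49284*48841))*58837 = (-19954 + (5 - 2407079844))*58837 = (-19954 - 2407079839)*58837 = -2407099793*58837 = -141626530520741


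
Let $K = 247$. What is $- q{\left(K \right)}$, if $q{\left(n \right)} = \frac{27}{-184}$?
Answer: $\frac{27}{184} \approx 0.14674$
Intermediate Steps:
$q{\left(n \right)} = - \frac{27}{184}$ ($q{\left(n \right)} = 27 \left(- \frac{1}{184}\right) = - \frac{27}{184}$)
$- q{\left(K \right)} = \left(-1\right) \left(- \frac{27}{184}\right) = \frac{27}{184}$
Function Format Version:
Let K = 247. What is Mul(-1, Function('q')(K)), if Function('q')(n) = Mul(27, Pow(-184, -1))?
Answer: Rational(27, 184) ≈ 0.14674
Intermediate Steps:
Function('q')(n) = Rational(-27, 184) (Function('q')(n) = Mul(27, Rational(-1, 184)) = Rational(-27, 184))
Mul(-1, Function('q')(K)) = Mul(-1, Rational(-27, 184)) = Rational(27, 184)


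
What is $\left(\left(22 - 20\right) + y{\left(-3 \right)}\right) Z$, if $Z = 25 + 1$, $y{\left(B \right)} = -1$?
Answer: $26$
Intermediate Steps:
$Z = 26$
$\left(\left(22 - 20\right) + y{\left(-3 \right)}\right) Z = \left(\left(22 - 20\right) - 1\right) 26 = \left(2 - 1\right) 26 = 1 \cdot 26 = 26$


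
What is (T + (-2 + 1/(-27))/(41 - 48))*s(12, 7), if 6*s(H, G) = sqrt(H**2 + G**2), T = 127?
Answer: 12029*sqrt(193)/567 ≈ 294.73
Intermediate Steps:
s(H, G) = sqrt(G**2 + H**2)/6 (s(H, G) = sqrt(H**2 + G**2)/6 = sqrt(G**2 + H**2)/6)
(T + (-2 + 1/(-27))/(41 - 48))*s(12, 7) = (127 + (-2 + 1/(-27))/(41 - 48))*(sqrt(7**2 + 12**2)/6) = (127 + (-2 + 1*(-1/27))/(-7))*(sqrt(49 + 144)/6) = (127 + (-2 - 1/27)*(-1/7))*(sqrt(193)/6) = (127 - 55/27*(-1/7))*(sqrt(193)/6) = (127 + 55/189)*(sqrt(193)/6) = 24058*(sqrt(193)/6)/189 = 12029*sqrt(193)/567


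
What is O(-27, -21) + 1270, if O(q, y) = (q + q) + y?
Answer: 1195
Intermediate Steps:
O(q, y) = y + 2*q (O(q, y) = 2*q + y = y + 2*q)
O(-27, -21) + 1270 = (-21 + 2*(-27)) + 1270 = (-21 - 54) + 1270 = -75 + 1270 = 1195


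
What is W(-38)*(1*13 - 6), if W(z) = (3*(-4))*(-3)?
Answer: 252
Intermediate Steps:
W(z) = 36 (W(z) = -12*(-3) = 36)
W(-38)*(1*13 - 6) = 36*(1*13 - 6) = 36*(13 - 6) = 36*7 = 252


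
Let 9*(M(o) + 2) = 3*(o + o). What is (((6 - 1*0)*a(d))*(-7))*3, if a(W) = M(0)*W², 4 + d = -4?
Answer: 16128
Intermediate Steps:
d = -8 (d = -4 - 4 = -8)
M(o) = -2 + 2*o/3 (M(o) = -2 + (3*(o + o))/9 = -2 + (3*(2*o))/9 = -2 + (6*o)/9 = -2 + 2*o/3)
a(W) = -2*W² (a(W) = (-2 + (⅔)*0)*W² = (-2 + 0)*W² = -2*W²)
(((6 - 1*0)*a(d))*(-7))*3 = (((6 - 1*0)*(-2*(-8)²))*(-7))*3 = (((6 + 0)*(-2*64))*(-7))*3 = ((6*(-128))*(-7))*3 = -768*(-7)*3 = 5376*3 = 16128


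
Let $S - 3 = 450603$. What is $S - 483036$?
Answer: $-32430$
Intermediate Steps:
$S = 450606$ ($S = 3 + 450603 = 450606$)
$S - 483036 = 450606 - 483036 = -32430$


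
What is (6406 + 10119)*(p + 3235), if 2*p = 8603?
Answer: 249081325/2 ≈ 1.2454e+8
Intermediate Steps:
p = 8603/2 (p = (½)*8603 = 8603/2 ≈ 4301.5)
(6406 + 10119)*(p + 3235) = (6406 + 10119)*(8603/2 + 3235) = 16525*(15073/2) = 249081325/2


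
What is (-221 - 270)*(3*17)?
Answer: -25041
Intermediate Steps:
(-221 - 270)*(3*17) = -491*51 = -25041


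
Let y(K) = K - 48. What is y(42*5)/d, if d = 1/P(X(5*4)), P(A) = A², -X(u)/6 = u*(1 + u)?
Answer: 1028764800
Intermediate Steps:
X(u) = -6*u*(1 + u)
y(K) = -48 + K
d = 1/6350400 (d = 1/((-6*5*4*(1 + 5*4))²) = 1/((-6*20*(1 + 20))²) = 1/((-6*20*21)²) = 1/((-2520)²) = 1/6350400 ≈ 1.5747e-7)
y(42*5)/d = (-48 + 42*5)/(1/6350400) = (-48 + 210)*6350400 = 162*6350400 = 1028764800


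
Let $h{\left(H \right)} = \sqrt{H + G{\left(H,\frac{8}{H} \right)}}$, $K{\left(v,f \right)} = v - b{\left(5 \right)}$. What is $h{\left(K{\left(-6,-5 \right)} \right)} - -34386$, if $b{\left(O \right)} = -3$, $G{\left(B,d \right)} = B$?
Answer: $34386 + i \sqrt{6} \approx 34386.0 + 2.4495 i$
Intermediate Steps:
$K{\left(v,f \right)} = 3 + v$ ($K{\left(v,f \right)} = v - -3 = v + 3 = 3 + v$)
$h{\left(H \right)} = \sqrt{2} \sqrt{H}$ ($h{\left(H \right)} = \sqrt{H + H} = \sqrt{2 H} = \sqrt{2} \sqrt{H}$)
$h{\left(K{\left(-6,-5 \right)} \right)} - -34386 = \sqrt{2} \sqrt{3 - 6} - -34386 = \sqrt{2} \sqrt{-3} + 34386 = \sqrt{2} i \sqrt{3} + 34386 = i \sqrt{6} + 34386 = 34386 + i \sqrt{6}$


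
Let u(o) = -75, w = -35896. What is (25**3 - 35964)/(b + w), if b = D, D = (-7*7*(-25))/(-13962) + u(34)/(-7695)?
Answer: 48559403178/85701957997 ≈ 0.56661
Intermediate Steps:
D = -186205/2387502 (D = (-7*7*(-25))/(-13962) - 75/(-7695) = -49*(-25)*(-1/13962) - 75*(-1/7695) = 1225*(-1/13962) + 5/513 = -1225/13962 + 5/513 = -186205/2387502 ≈ -0.077992)
b = -186205/2387502 ≈ -0.077992
(25**3 - 35964)/(b + w) = (25**3 - 35964)/(-186205/2387502 - 35896) = (15625 - 35964)/(-85701957997/2387502) = -20339*(-2387502/85701957997) = 48559403178/85701957997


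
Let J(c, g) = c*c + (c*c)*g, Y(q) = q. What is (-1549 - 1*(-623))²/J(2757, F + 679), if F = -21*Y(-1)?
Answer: 857476/5328335349 ≈ 0.00016093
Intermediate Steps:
F = 21 (F = -21*(-1) = 21)
J(c, g) = c² + g*c² (J(c, g) = c² + c²*g = c² + g*c²)
(-1549 - 1*(-623))²/J(2757, F + 679) = (-1549 - 1*(-623))²/((2757²*(1 + (21 + 679)))) = (-1549 + 623)²/((7601049*(1 + 700))) = (-926)²/((7601049*701)) = 857476/5328335349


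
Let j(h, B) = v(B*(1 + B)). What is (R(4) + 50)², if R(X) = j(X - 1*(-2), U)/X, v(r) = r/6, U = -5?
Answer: 93025/36 ≈ 2584.0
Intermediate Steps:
v(r) = r/6 (v(r) = r*(⅙) = r/6)
j(h, B) = B*(1 + B)/6 (j(h, B) = (B*(1 + B))/6 = B*(1 + B)/6)
R(X) = 10/(3*X) (R(X) = ((⅙)*(-5)*(1 - 5))/X = ((⅙)*(-5)*(-4))/X = 10/(3*X))
(R(4) + 50)² = ((10/3)/4 + 50)² = ((10/3)*(¼) + 50)² = (⅚ + 50)² = (305/6)² = 93025/36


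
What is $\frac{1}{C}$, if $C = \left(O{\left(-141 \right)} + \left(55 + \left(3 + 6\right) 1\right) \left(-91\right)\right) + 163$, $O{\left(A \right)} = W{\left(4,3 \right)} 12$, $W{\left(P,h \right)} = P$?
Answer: $- \frac{1}{5613} \approx -0.00017816$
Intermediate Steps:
$O{\left(A \right)} = 48$ ($O{\left(A \right)} = 4 \cdot 12 = 48$)
$C = -5613$ ($C = \left(48 + \left(55 + \left(3 + 6\right) 1\right) \left(-91\right)\right) + 163 = \left(48 + \left(55 + 9 \cdot 1\right) \left(-91\right)\right) + 163 = \left(48 + \left(55 + 9\right) \left(-91\right)\right) + 163 = \left(48 + 64 \left(-91\right)\right) + 163 = \left(48 - 5824\right) + 163 = -5776 + 163 = -5613$)
$\frac{1}{C} = \frac{1}{-5613} = - \frac{1}{5613}$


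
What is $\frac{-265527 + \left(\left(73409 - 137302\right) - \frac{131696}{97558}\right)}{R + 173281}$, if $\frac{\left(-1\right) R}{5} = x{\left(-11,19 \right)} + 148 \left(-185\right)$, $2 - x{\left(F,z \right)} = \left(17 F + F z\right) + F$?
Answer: $- \frac{4017211007}{3757641486} \approx -1.0691$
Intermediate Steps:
$x{\left(F,z \right)} = 2 - 18 F - F z$ ($x{\left(F,z \right)} = 2 - \left(\left(17 F + F z\right) + F\right) = 2 - \left(18 F + F z\right) = 2 - 18 F - F z$)
$R = 134855$ ($R = - 5 \left(\left(2 - -198 - \left(-11\right) 19\right) + 148 \left(-185\right)\right) = - 5 \left(\left(2 + 198 + 209\right) - 27380\right) = - 5 \left(409 - 27380\right) = \left(-5\right) \left(-26971\right) = 134855$)
$\frac{-265527 + \left(\left(73409 - 137302\right) - \frac{131696}{97558}\right)}{R + 173281} = \frac{-265527 + \left(\left(73409 - 137302\right) - \frac{131696}{97558}\right)}{134855 + 173281} = \frac{-265527 - \frac{3116702495}{48779}}{308136} = \left(-265527 - \frac{3116702495}{48779}\right) \frac{1}{308136} = \left(- \frac{16068844028}{48779}\right) \frac{1}{308136} = - \frac{4017211007}{3757641486}$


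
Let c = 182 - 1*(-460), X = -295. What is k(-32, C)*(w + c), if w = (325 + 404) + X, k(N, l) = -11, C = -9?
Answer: -11836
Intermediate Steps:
w = 434 (w = (325 + 404) - 295 = 729 - 295 = 434)
c = 642 (c = 182 + 460 = 642)
k(-32, C)*(w + c) = -11*(434 + 642) = -11*1076 = -11836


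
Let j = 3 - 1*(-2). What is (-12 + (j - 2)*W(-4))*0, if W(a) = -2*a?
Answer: 0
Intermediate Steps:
j = 5 (j = 3 + 2 = 5)
(-12 + (j - 2)*W(-4))*0 = (-12 + (5 - 2)*(-2*(-4)))*0 = (-12 + 3*8)*0 = (-12 + 24)*0 = 12*0 = 0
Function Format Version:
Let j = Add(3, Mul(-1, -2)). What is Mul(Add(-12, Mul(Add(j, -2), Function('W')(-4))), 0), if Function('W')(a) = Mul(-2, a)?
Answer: 0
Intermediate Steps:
j = 5 (j = Add(3, 2) = 5)
Mul(Add(-12, Mul(Add(j, -2), Function('W')(-4))), 0) = Mul(Add(-12, Mul(Add(5, -2), Mul(-2, -4))), 0) = Mul(Add(-12, Mul(3, 8)), 0) = Mul(Add(-12, 24), 0) = Mul(12, 0) = 0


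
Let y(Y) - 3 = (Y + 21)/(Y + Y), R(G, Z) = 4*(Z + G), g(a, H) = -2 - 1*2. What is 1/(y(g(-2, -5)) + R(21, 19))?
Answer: 8/1287 ≈ 0.0062160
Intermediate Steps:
g(a, H) = -4 (g(a, H) = -2 - 2 = -4)
R(G, Z) = 4*G + 4*Z (R(G, Z) = 4*(G + Z) = 4*G + 4*Z)
y(Y) = 3 + (21 + Y)/(2*Y) (y(Y) = 3 + (Y + 21)/(Y + Y) = 3 + (21 + Y)/((2*Y)) = 3 + (21 + Y)*(1/(2*Y)) = 3 + (21 + Y)/(2*Y))
1/(y(g(-2, -5)) + R(21, 19)) = 1/((7/2)*(3 - 4)/(-4) + (4*21 + 4*19)) = 1/((7/2)*(-¼)*(-1) + (84 + 76)) = 1/(7/8 + 160) = 1/(1287/8) = 8/1287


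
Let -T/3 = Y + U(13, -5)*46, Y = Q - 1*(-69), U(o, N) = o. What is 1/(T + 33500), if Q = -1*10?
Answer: 1/31529 ≈ 3.1717e-5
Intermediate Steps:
Q = -10
Y = 59 (Y = -10 - 1*(-69) = -10 + 69 = 59)
T = -1971 (T = -3*(59 + 13*46) = -3*(59 + 598) = -3*657 = -1971)
1/(T + 33500) = 1/(-1971 + 33500) = 1/31529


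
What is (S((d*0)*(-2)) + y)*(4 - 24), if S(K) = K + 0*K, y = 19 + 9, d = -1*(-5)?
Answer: -560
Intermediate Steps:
d = 5
y = 28
S(K) = K (S(K) = K + 0 = K)
(S((d*0)*(-2)) + y)*(4 - 24) = ((5*0)*(-2) + 28)*(4 - 24) = (0*(-2) + 28)*(-20) = (0 + 28)*(-20) = 28*(-20) = -560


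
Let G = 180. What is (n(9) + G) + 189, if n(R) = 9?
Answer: 378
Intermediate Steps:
(n(9) + G) + 189 = (9 + 180) + 189 = 189 + 189 = 378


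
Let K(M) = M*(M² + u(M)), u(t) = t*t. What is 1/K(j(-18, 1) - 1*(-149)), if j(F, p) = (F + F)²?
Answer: 1/6034392250 ≈ 1.6572e-10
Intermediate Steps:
j(F, p) = 4*F² (j(F, p) = (2*F)² = 4*F²)
u(t) = t²
K(M) = 2*M³ (K(M) = M*(M² + M²) = M*(2*M²) = 2*M³)
1/K(j(-18, 1) - 1*(-149)) = 1/(2*(4*(-18)² - 1*(-149))³) = 1/(2*(4*324 + 149)³) = 1/(2*(1296 + 149)³) = 1/(2*1445³) = 1/(2*3017196125) = 1/6034392250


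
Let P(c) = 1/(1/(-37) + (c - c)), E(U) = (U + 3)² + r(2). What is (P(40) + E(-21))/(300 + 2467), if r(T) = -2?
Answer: 285/2767 ≈ 0.10300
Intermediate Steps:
E(U) = -2 + (3 + U)² (E(U) = (U + 3)² - 2 = (3 + U)² - 2 = -2 + (3 + U)²)
P(c) = -37 (P(c) = 1/(-1/37 + 0) = 1/(-1/37) = -37)
(P(40) + E(-21))/(300 + 2467) = (-37 + (-2 + (3 - 21)²))/(300 + 2467) = (-37 + (-2 + (-18)²))/2767 = (-37 + (-2 + 324))*(1/2767) = (-37 + 322)*(1/2767) = 285*(1/2767) = 285/2767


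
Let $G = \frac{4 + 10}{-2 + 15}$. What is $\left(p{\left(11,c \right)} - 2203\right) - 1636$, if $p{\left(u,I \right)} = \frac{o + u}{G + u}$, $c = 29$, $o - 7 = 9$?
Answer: $- \frac{602372}{157} \approx -3836.8$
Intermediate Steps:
$o = 16$ ($o = 7 + 9 = 16$)
$G = \frac{14}{13} \approx 1.0769$
$p{\left(u,I \right)} = \frac{16 + u}{\frac{14}{13} + u}$
$\left(p{\left(11,c \right)} - 2203\right) - 1636 = \left(\frac{13 \left(16 + 11\right)}{14 + 13 \cdot 11} - 2203\right) - 1636 = \left(13 \frac{1}{14 + 143} \cdot 27 - 2203\right) - 1636 = \left(13 \cdot \frac{1}{157} \cdot 27 - 2203\right) - 1636 = \left(\frac{351}{157} - 2203\right) - 1636 = - \frac{345520}{157} - 1636 = - \frac{602372}{157}$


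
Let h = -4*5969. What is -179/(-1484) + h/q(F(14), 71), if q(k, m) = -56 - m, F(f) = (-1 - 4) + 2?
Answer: 279171/1484 ≈ 188.12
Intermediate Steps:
h = -23876
F(f) = -3 (F(f) = -5 + 2 = -3)
-179/(-1484) + h/q(F(14), 71) = -179/(-1484) - 23876/(-56 - 1*71) = -179*(-1/1484) - 23876/(-56 - 71) = 179/1484 - 23876/(-127) = 179/1484 - 23876*(-1/127) = 179/1484 + 188 = 279171/1484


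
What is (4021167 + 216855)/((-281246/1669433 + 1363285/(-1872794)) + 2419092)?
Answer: 57360143651425124/32741550942354905 ≈ 1.7519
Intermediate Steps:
(4021167 + 216855)/((-281246/1669433 + 1363285/(-1872794)) + 2419092) = 4238022/((-281246*1/1669433 + 1363285*(-1/1872794)) + 2419092) = 4238022/((-281246/1669433 - 17705/24322) + 2419092) = 4238022/(-36397776477/40603949426 + 2419092) = 4238022/(98224652827064715/40603949426) = 4238022*(40603949426/98224652827064715) = 57360143651425124/32741550942354905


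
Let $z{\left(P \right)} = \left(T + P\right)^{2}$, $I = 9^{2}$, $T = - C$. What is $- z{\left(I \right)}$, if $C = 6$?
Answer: $-5625$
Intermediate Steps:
$T = -6$ ($T = \left(-1\right) 6 = -6$)
$I = 81$
$z{\left(P \right)} = \left(-6 + P\right)^{2}$
$- z{\left(I \right)} = - \left(-6 + 81\right)^{2} = - 75^{2} = \left(-1\right) 5625 = -5625$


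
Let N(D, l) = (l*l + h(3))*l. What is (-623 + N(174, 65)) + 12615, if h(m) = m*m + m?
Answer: 287397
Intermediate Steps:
h(m) = m + m**2 (h(m) = m**2 + m = m + m**2)
N(D, l) = l*(12 + l**2) (N(D, l) = (l*l + 3*(1 + 3))*l = (l**2 + 3*4)*l = (l**2 + 12)*l = (12 + l**2)*l = l*(12 + l**2))
(-623 + N(174, 65)) + 12615 = (-623 + 65*(12 + 65**2)) + 12615 = (-623 + 65*(12 + 4225)) + 12615 = (-623 + 65*4237) + 12615 = (-623 + 275405) + 12615 = 274782 + 12615 = 287397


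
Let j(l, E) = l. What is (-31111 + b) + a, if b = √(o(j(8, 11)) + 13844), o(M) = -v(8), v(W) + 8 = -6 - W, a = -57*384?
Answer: -52999 + √13866 ≈ -52881.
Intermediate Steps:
a = -21888
v(W) = -14 - W (v(W) = -8 + (-6 - W) = -14 - W)
o(M) = 22 (o(M) = -(-14 - 1*8) = -(-14 - 8) = -1*(-22) = 22)
b = √13866 (b = √(22 + 13844) = √13866 ≈ 117.75)
(-31111 + b) + a = (-31111 + √13866) - 21888 = -52999 + √13866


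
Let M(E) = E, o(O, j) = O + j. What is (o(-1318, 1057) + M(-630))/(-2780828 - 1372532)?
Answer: 891/4153360 ≈ 0.00021453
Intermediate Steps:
(o(-1318, 1057) + M(-630))/(-2780828 - 1372532) = ((-1318 + 1057) - 630)/(-2780828 - 1372532) = (-261 - 630)/(-4153360) = -891*(-1/4153360) = 891/4153360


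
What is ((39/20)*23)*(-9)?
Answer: -8073/20 ≈ -403.65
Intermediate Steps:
((39/20)*23)*(-9) = (897/20)*(-9) = -8073/20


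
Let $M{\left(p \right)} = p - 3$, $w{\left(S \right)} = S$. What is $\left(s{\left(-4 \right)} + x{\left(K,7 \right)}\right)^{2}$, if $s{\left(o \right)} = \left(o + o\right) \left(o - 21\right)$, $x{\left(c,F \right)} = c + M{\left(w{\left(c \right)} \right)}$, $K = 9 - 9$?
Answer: $38809$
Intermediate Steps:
$M{\left(p \right)} = -3 + p$
$K = 0$ ($K = 9 - 9 = 0$)
$x{\left(c,F \right)} = -3 + 2 c$ ($x{\left(c,F \right)} = c + \left(-3 + c\right) = -3 + 2 c$)
$s{\left(o \right)} = 2 o \left(-21 + o\right)$
$\left(s{\left(-4 \right)} + x{\left(K,7 \right)}\right)^{2} = \left(2 \left(-4\right) \left(-21 - 4\right) + \left(-3 + 2 \cdot 0\right)\right)^{2} = \left(2 \left(-4\right) \left(-25\right) + \left(-3 + 0\right)\right)^{2} = \left(200 - 3\right)^{2} = 197^{2} = 38809$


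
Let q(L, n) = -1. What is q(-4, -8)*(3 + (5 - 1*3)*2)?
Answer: -7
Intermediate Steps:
q(-4, -8)*(3 + (5 - 1*3)*2) = -(3 + (5 - 1*3)*2) = -(3 + (5 - 3)*2) = -(3 + 2*2) = -(3 + 4) = -1*7 = -7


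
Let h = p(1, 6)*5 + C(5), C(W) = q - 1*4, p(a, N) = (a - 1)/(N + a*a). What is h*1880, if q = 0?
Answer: -7520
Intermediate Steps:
p(a, N) = (-1 + a)/(N + a**2)
C(W) = -4 (C(W) = 0 - 1*4 = 0 - 4 = -4)
h = -4 (h = ((-1 + 1)/(6 + 1**2))*5 - 4 = (0/(6 + 1))*5 - 4 = (0/7)*5 - 4 = ((1/7)*0)*5 - 4 = 0*5 - 4 = 0 - 4 = -4)
h*1880 = -4*1880 = -7520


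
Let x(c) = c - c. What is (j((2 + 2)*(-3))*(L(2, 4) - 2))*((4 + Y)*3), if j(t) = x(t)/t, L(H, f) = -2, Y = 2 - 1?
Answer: 0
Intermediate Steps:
x(c) = 0
Y = 1
j(t) = 0 (j(t) = 0/t = 0)
(j((2 + 2)*(-3))*(L(2, 4) - 2))*((4 + Y)*3) = (0*(-2 - 2))*((4 + 1)*3) = (0*(-4))*(5*3) = 0*15 = 0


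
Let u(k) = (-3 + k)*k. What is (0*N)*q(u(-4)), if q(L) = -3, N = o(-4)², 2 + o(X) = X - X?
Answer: 0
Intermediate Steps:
o(X) = -2 (o(X) = -2 + (X - X) = -2 + 0 = -2)
u(k) = k*(-3 + k)
N = 4 (N = (-2)² = 4)
(0*N)*q(u(-4)) = (0*4)*(-3) = 0*(-3) = 0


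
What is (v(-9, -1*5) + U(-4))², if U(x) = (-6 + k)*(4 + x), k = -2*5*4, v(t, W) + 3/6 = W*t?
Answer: 7921/4 ≈ 1980.3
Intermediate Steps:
v(t, W) = -½ + W*t
k = -40 (k = -10*4 = -40)
U(x) = -184 - 46*x (U(x) = (-6 - 40)*(4 + x) = -46*(4 + x) = -184 - 46*x)
(v(-9, -1*5) + U(-4))² = ((-½ - 1*5*(-9)) + (-184 - 46*(-4)))² = ((-½ - 5*(-9)) + (-184 + 184))² = ((-½ + 45) + 0)² = (89/2 + 0)² = (89/2)² = 7921/4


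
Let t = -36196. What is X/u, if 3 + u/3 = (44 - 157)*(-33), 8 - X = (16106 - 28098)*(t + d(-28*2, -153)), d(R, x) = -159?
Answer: -217984576/5589 ≈ -39002.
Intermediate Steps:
X = -435969152 (X = 8 - (16106 - 28098)*(-36196 - 159) = 8 - (-11992)*(-36355) = 8 - 1*435969160 = 8 - 435969160 = -435969152)
u = 11178 (u = -9 + 3*((44 - 157)*(-33)) = -9 + 3*(-113*(-33)) = -9 + 3*3729 = -9 + 11187 = 11178)
X/u = -435969152/11178 = -435969152*1/11178 = -217984576/5589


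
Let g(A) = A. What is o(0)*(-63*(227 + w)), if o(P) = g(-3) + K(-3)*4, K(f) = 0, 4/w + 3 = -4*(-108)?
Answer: 6135381/143 ≈ 42905.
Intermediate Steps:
w = 4/429 (w = 4/(-3 - 4*(-108)) = 4/(-3 + 432) = 4/429 ≈ 0.0093240)
o(P) = -3 (o(P) = -3 + 0*4 = -3 + 0 = -3)
o(0)*(-63*(227 + w)) = -(-189)*(227 + 4/429) = -(-189)*97387/429 = -3*(-2045127/143) = 6135381/143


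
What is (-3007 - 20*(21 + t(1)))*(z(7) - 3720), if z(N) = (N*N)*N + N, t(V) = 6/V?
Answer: 11953390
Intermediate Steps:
z(N) = N + N**3 (z(N) = N**2*N + N = N**3 + N = N + N**3)
(-3007 - 20*(21 + t(1)))*(z(7) - 3720) = (-3007 - 20*(21 + 6/1))*((7 + 7**3) - 3720) = (-3007 - 20*(21 + 6*1))*((7 + 343) - 3720) = (-3007 - 20*(21 + 6))*(350 - 3720) = (-3007 - 20*27)*(-3370) = (-3007 - 540)*(-3370) = -3547*(-3370) = 11953390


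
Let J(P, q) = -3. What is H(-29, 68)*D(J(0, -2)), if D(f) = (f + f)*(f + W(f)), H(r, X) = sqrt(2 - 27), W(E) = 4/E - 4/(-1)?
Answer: 10*I ≈ 10.0*I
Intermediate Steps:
W(E) = 4 + 4/E (W(E) = 4/E - 4*(-1) = 4/E + 4 = 4 + 4/E)
H(r, X) = 5*I (H(r, X) = sqrt(-25) = 5*I)
D(f) = 2*f*(4 + f + 4/f) (D(f) = (f + f)*(f + (4 + 4/f)) = (2*f)*(4 + f + 4/f) = 2*f*(4 + f + 4/f))
H(-29, 68)*D(J(0, -2)) = (5*I)*(8 + 2*(-3)**2 + 8*(-3)) = (5*I)*(8 + 2*9 - 24) = (5*I)*(8 + 18 - 24) = (5*I)*2 = 10*I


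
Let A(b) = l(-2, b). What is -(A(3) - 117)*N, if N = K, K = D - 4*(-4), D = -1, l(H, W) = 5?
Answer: 1680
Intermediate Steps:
A(b) = 5
K = 15 (K = -1 - 4*(-4) = -1 + 16 = 15)
N = 15
-(A(3) - 117)*N = -(5 - 117)*15 = -(-112)*15 = -1*(-1680) = 1680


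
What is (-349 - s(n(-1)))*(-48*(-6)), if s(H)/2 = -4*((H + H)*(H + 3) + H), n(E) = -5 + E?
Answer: -31392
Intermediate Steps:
s(H) = -8*H - 16*H*(3 + H) (s(H) = 2*(-4*((H + H)*(H + 3) + H)) = 2*(-4*((2*H)*(3 + H) + H)) = 2*(-4*(2*H*(3 + H) + H)) = 2*(-4*(H + 2*H*(3 + H))) = 2*(-4*H - 8*H*(3 + H)) = -8*H - 16*H*(3 + H))
(-349 - s(n(-1)))*(-48*(-6)) = (-349 - (-8)*(-5 - 1)*(7 + 2*(-5 - 1)))*(-48*(-6)) = (-349 - (-8)*(-6)*(7 + 2*(-6)))*288 = (-349 - (-8)*(-6)*(7 - 12))*288 = (-349 - (-8)*(-6)*(-5))*288 = (-349 - 1*(-240))*288 = (-349 + 240)*288 = -109*288 = -31392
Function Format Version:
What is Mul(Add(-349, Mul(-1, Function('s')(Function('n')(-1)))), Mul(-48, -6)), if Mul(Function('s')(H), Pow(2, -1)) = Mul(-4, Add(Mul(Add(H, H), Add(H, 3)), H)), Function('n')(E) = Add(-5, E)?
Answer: -31392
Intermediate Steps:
Function('s')(H) = Add(Mul(-8, H), Mul(-16, H, Add(3, H))) (Function('s')(H) = Mul(2, Mul(-4, Add(Mul(Add(H, H), Add(H, 3)), H))) = Mul(2, Mul(-4, Add(Mul(Mul(2, H), Add(3, H)), H))) = Mul(2, Mul(-4, Add(Mul(2, H, Add(3, H)), H))) = Mul(2, Mul(-4, Add(H, Mul(2, H, Add(3, H))))) = Mul(2, Add(Mul(-4, H), Mul(-8, H, Add(3, H)))) = Add(Mul(-8, H), Mul(-16, H, Add(3, H))))
Mul(Add(-349, Mul(-1, Function('s')(Function('n')(-1)))), Mul(-48, -6)) = Mul(Add(-349, Mul(-1, Mul(-8, Add(-5, -1), Add(7, Mul(2, Add(-5, -1)))))), Mul(-48, -6)) = Mul(Add(-349, Mul(-1, Mul(-8, -6, Add(7, Mul(2, -6))))), 288) = Mul(Add(-349, Mul(-1, Mul(-8, -6, Add(7, -12)))), 288) = Mul(Add(-349, Mul(-1, Mul(-8, -6, -5))), 288) = Mul(Add(-349, Mul(-1, -240)), 288) = Mul(Add(-349, 240), 288) = Mul(-109, 288) = -31392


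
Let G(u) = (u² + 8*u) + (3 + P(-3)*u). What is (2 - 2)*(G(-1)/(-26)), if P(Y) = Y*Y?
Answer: 0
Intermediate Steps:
P(Y) = Y²
G(u) = 3 + u² + 17*u (G(u) = (u² + 8*u) + (3 + (-3)²*u) = (u² + 8*u) + (3 + 9*u) = 3 + u² + 17*u)
(2 - 2)*(G(-1)/(-26)) = (2 - 2)*((3 + (-1)² + 17*(-1))/(-26)) = 0*((3 + 1 - 17)*(-1/26)) = 0*(-13*(-1/26)) = 0*(½) = 0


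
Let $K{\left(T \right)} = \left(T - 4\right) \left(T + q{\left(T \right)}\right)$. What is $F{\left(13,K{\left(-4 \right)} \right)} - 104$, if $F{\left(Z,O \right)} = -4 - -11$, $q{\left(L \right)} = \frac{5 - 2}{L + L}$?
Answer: $-97$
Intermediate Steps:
$q{\left(L \right)} = \frac{3}{2 L}$
$K{\left(T \right)} = \left(-4 + T\right) \left(T + \frac{3}{2 T}\right)$ ($K{\left(T \right)} = \left(T - 4\right) \left(T + \frac{3}{2 T}\right) = \left(-4 + T\right) \left(T + \frac{3}{2 T}\right)$)
$F{\left(Z,O \right)} = 7$ ($F{\left(Z,O \right)} = -4 + 11 = 7$)
$F{\left(13,K{\left(-4 \right)} \right)} - 104 = 7 - 104 = -97$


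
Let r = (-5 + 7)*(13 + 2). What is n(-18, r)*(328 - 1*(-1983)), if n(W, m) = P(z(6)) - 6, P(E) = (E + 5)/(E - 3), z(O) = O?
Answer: -16177/3 ≈ -5392.3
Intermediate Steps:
P(E) = (5 + E)/(-3 + E)
r = 30 (r = 2*15 = 30)
n(W, m) = -7/3 (n(W, m) = (5 + 6)/(-3 + 6) - 6 = 11/3 - 6 = -7/3)
n(-18, r)*(328 - 1*(-1983)) = -7*(328 - 1*(-1983))/3 = -7*(328 + 1983)/3 = -7/3*2311 = -16177/3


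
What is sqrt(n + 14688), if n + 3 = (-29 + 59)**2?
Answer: sqrt(15585) ≈ 124.84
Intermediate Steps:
n = 897 (n = -3 + (-29 + 59)**2 = -3 + 30**2 = -3 + 900 = 897)
sqrt(n + 14688) = sqrt(897 + 14688) = sqrt(15585)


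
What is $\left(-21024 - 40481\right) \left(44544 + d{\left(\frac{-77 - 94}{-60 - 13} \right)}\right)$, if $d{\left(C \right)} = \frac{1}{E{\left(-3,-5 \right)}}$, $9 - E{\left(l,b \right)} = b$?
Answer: $- \frac{38355563585}{14} \approx -2.7397 \cdot 10^{9}$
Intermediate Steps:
$E{\left(l,b \right)} = 9 - b$
$d{\left(C \right)} = \frac{1}{14}$ ($d{\left(C \right)} = \frac{1}{9 - -5} = \frac{1}{9 + 5} = \frac{1}{14}$)
$\left(-21024 - 40481\right) \left(44544 + d{\left(\frac{-77 - 94}{-60 - 13} \right)}\right) = \left(-21024 - 40481\right) \left(44544 + \frac{1}{14}\right) = \left(-61505\right) \frac{623617}{14} = - \frac{38355563585}{14}$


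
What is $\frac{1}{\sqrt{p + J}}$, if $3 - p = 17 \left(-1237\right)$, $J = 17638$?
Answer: $\frac{\sqrt{38670}}{38670} \approx 0.0050853$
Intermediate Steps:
$p = 21032$ ($p = 3 - 17 \left(-1237\right) = 3 - -21029 = 3 + 21029 = 21032$)
$\frac{1}{\sqrt{p + J}} = \frac{1}{\sqrt{21032 + 17638}} = \frac{1}{\sqrt{38670}} = \frac{\sqrt{38670}}{38670}$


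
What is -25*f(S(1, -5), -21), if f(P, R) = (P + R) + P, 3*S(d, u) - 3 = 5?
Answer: 1175/3 ≈ 391.67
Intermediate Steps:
S(d, u) = 8/3 (S(d, u) = 1 + (1/3)*5 = 1 + 5/3 = 8/3)
f(P, R) = R + 2*P
-25*f(S(1, -5), -21) = -25*(-21 + 2*(8/3)) = -25*(-21 + 16/3) = -25*(-47/3) = 1175/3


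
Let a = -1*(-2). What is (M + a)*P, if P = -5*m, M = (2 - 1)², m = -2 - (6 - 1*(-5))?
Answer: 195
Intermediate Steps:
m = -13 (m = -2 - (6 + 5) = -2 - 1*11 = -2 - 11 = -13)
a = 2
M = 1 (M = 1² = 1)
P = 65 (P = -5*(-13) = 65)
(M + a)*P = (1 + 2)*65 = 3*65 = 195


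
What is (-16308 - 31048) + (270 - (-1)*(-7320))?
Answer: -54406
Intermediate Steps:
(-16308 - 31048) + (270 - (-1)*(-7320)) = -47356 + (270 - 1*7320) = -47356 + (270 - 7320) = -47356 - 7050 = -54406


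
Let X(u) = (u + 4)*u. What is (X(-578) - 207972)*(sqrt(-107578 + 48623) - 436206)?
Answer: -54002302800 + 123800*I*sqrt(58955) ≈ -5.4002e+10 + 3.0059e+7*I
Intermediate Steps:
X(u) = u*(4 + u) (X(u) = (4 + u)*u = u*(4 + u))
(X(-578) - 207972)*(sqrt(-107578 + 48623) - 436206) = (-578*(4 - 578) - 207972)*(sqrt(-107578 + 48623) - 436206) = (-578*(-574) - 207972)*(sqrt(-58955) - 436206) = (331772 - 207972)*(I*sqrt(58955) - 436206) = 123800*(-436206 + I*sqrt(58955)) = -54002302800 + 123800*I*sqrt(58955)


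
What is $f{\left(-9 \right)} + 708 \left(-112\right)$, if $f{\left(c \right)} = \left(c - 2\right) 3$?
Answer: $-79329$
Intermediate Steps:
$f{\left(c \right)} = -6 + 3 c$ ($f{\left(c \right)} = \left(-2 + c\right) 3 = -6 + 3 c$)
$f{\left(-9 \right)} + 708 \left(-112\right) = \left(-6 + 3 \left(-9\right)\right) + 708 \left(-112\right) = \left(-6 - 27\right) - 79296 = -33 - 79296 = -79329$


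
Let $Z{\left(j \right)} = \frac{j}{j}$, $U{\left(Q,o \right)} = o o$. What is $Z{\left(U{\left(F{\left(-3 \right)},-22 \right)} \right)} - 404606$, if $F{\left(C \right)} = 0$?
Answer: $-404605$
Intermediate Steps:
$U{\left(Q,o \right)} = o^{2}$
$Z{\left(j \right)} = 1$
$Z{\left(U{\left(F{\left(-3 \right)},-22 \right)} \right)} - 404606 = 1 - 404606 = -404605$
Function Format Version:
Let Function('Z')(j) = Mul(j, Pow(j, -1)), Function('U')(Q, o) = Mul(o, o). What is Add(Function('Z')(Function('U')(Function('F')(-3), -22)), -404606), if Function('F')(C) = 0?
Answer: -404605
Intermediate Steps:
Function('U')(Q, o) = Pow(o, 2)
Function('Z')(j) = 1
Add(Function('Z')(Function('U')(Function('F')(-3), -22)), -404606) = Add(1, -404606) = -404605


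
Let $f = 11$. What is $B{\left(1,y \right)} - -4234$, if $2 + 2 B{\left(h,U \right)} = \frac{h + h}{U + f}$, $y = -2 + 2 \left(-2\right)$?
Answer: $\frac{21166}{5} \approx 4233.2$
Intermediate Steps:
$y = -6$ ($y = -2 - 4 = -6$)
$B{\left(h,U \right)} = -1 + \frac{h}{11 + U}$ ($B{\left(h,U \right)} = -1 + \frac{\left(h + h\right) \frac{1}{U + 11}}{2} = -1 + \frac{2 h \frac{1}{11 + U}}{2} = -1 + \frac{h}{11 + U}$)
$B{\left(1,y \right)} - -4234 = \frac{-11 + 1 - -6}{11 - 6} - -4234 = \frac{-11 + 1 + 6}{5} + 4234 = \frac{1}{5} \left(-4\right) + 4234 = - \frac{4}{5} + 4234 = \frac{21166}{5}$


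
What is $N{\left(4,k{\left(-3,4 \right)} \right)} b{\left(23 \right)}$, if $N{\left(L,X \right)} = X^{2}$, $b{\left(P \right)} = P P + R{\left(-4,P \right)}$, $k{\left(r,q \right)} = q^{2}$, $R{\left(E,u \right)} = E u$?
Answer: $111872$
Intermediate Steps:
$b{\left(P \right)} = P^{2} - 4 P$ ($b{\left(P \right)} = P P - 4 P = P^{2} - 4 P$)
$N{\left(4,k{\left(-3,4 \right)} \right)} b{\left(23 \right)} = \left(4^{2}\right)^{2} \cdot 23 \left(-4 + 23\right) = 16^{2} \cdot 23 \cdot 19 = 256 \cdot 437 = 111872$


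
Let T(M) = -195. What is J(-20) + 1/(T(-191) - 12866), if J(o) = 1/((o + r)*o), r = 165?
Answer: -15961/37876900 ≈ -0.00042139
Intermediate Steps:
J(o) = 1/(o*(165 + o)) (J(o) = 1/((o + 165)*o) = 1/((165 + o)*o) = 1/(o*(165 + o)))
J(-20) + 1/(T(-191) - 12866) = 1/((-20)*(165 - 20)) + 1/(-195 - 12866) = -1/20/145 + 1/(-13061) = -1/20*1/145 - 1/13061 = -1/2900 - 1/13061 = -15961/37876900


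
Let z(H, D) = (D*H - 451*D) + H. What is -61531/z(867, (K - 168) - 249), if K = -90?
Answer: 61531/210045 ≈ 0.29294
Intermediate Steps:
z(H, D) = H - 451*D + D*H (z(H, D) = (-451*D + D*H) + H = H - 451*D + D*H)
-61531/z(867, (K - 168) - 249) = -61531/(867 - 451*((-90 - 168) - 249) + ((-90 - 168) - 249)*867) = -61531/(867 - 451*(-258 - 249) + (-258 - 249)*867) = -61531/(867 - 451*(-507) - 507*867) = -61531/(867 + 228657 - 439569) = -61531/(-210045) = -61531*(-1/210045) = 61531/210045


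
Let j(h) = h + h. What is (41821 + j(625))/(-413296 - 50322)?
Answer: -43071/463618 ≈ -0.092902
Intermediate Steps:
j(h) = 2*h
(41821 + j(625))/(-413296 - 50322) = (41821 + 2*625)/(-413296 - 50322) = (41821 + 1250)/(-463618) = 43071*(-1/463618) = -43071/463618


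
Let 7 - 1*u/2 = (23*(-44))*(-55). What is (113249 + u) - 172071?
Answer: -170128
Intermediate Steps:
u = -111306 (u = 14 - 2*23*(-44)*(-55) = 14 - (-2024)*(-55) = 14 - 2*55660 = 14 - 111320 = -111306)
(113249 + u) - 172071 = (113249 - 111306) - 172071 = 1943 - 172071 = -170128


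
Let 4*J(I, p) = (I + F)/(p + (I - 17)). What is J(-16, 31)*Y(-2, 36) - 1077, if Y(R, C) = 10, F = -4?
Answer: -1052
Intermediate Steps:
J(I, p) = (-4 + I)/(4*(-17 + I + p)) (J(I, p) = ((I - 4)/(p + (I - 17)))/4 = ((-4 + I)/(p + (-17 + I)))/4 = ((-4 + I)/(-17 + I + p))/4 = (-4 + I)/(4*(-17 + I + p)))
J(-16, 31)*Y(-2, 36) - 1077 = ((-1 + (1/4)*(-16))/(-17 - 16 + 31))*10 - 1077 = ((-1 - 4)/(-2))*10 - 1077 = -1/2*(-5)*10 - 1077 = (5/2)*10 - 1077 = 25 - 1077 = -1052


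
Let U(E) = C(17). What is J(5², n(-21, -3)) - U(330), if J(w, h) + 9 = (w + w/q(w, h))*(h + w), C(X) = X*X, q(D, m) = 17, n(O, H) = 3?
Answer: 7534/17 ≈ 443.18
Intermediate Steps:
C(X) = X²
U(E) = 289 (U(E) = 17² = 289)
J(w, h) = -9 + 18*w*(h + w)/17 (J(w, h) = -9 + (w + w/17)*(h + w) = -9 + (18*w/17)*(h + w) = -9 + 18*w*(h + w)/17)
J(5², n(-21, -3)) - U(330) = (-9 + 18*(5²)²/17 + (18/17)*3*5²) - 1*289 = (-9 + (18/17)*25² + (18/17)*3*25) - 289 = (-9 + (18/17)*625 + 1350/17) - 289 = (-9 + 11250/17 + 1350/17) - 289 = 12447/17 - 289 = 7534/17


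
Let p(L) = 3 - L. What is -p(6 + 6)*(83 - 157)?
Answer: -666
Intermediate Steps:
-p(6 + 6)*(83 - 157) = -(3 - (6 + 6))*(83 - 157) = -(3 - 1*12)*(-74) = -(3 - 12)*(-74) = -(-9)*(-74) = -1*666 = -666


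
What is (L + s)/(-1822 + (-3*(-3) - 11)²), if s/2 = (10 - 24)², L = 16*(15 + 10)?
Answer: -44/101 ≈ -0.43564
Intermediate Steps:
L = 400 (L = 16*25 = 400)
s = 392 (s = 2*(10 - 24)² = 2*(-14)² = 2*196 = 392)
(L + s)/(-1822 + (-3*(-3) - 11)²) = (400 + 392)/(-1822 + (-3*(-3) - 11)²) = 792/(-1822 + (9 - 11)²) = 792/(-1822 + (-2)²) = 792/(-1822 + 4) = 792/(-1818) = 792*(-1/1818) = -44/101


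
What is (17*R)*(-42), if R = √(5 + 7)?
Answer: -1428*√3 ≈ -2473.4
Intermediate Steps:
R = 2*√3 (R = √12 = 2*√3 ≈ 3.4641)
(17*R)*(-42) = (17*(2*√3))*(-42) = (34*√3)*(-42) = -1428*√3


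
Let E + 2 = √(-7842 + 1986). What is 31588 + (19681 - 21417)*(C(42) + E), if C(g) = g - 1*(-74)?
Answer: -166316 - 6944*I*√366 ≈ -1.6632e+5 - 1.3285e+5*I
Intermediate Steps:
C(g) = 74 + g (C(g) = g + 74 = 74 + g)
E = -2 + 4*I*√366 (E = -2 + √(-7842 + 1986) = -2 + √(-5856) = -2 + 4*I*√366 ≈ -2.0 + 76.525*I)
31588 + (19681 - 21417)*(C(42) + E) = 31588 + (19681 - 21417)*((74 + 42) + (-2 + 4*I*√366)) = 31588 - 1736*(116 + (-2 + 4*I*√366)) = 31588 - 1736*(114 + 4*I*√366) = 31588 + (-197904 - 6944*I*√366) = -166316 - 6944*I*√366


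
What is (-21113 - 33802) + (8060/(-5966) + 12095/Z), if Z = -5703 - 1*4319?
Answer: -1641794769835/29895626 ≈ -54918.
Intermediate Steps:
Z = -10022 (Z = -5703 - 4319 = -10022)
(-21113 - 33802) + (8060/(-5966) + 12095/Z) = (-21113 - 33802) + (8060/(-5966) + 12095/(-10022)) = -54915 + (8060*(-1/5966) + 12095*(-1/10022)) = -54915 + (-4030/2983 - 12095/10022) = -54915 - 76468045/29895626 = -1641794769835/29895626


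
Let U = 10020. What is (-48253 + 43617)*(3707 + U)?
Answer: -63638372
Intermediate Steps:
(-48253 + 43617)*(3707 + U) = (-48253 + 43617)*(3707 + 10020) = -4636*13727 = -63638372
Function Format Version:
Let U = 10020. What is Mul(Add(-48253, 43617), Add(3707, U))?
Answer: -63638372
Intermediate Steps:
Mul(Add(-48253, 43617), Add(3707, U)) = Mul(Add(-48253, 43617), Add(3707, 10020)) = Mul(-4636, 13727) = -63638372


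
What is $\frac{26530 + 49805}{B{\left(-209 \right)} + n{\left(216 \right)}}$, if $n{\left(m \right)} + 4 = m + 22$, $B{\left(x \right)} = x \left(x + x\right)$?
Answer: $\frac{76335}{87596} \approx 0.87144$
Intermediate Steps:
$B{\left(x \right)} = 2 x^{2}$ ($B{\left(x \right)} = x 2 x = 2 x^{2}$)
$n{\left(m \right)} = 18 + m$ ($n{\left(m \right)} = -4 + \left(m + 22\right) = -4 + \left(22 + m\right) = 18 + m$)
$\frac{26530 + 49805}{B{\left(-209 \right)} + n{\left(216 \right)}} = \frac{26530 + 49805}{2 \left(-209\right)^{2} + \left(18 + 216\right)} = \frac{76335}{2 \cdot 43681 + 234} = \frac{76335}{87362 + 234} = \frac{76335}{87596}$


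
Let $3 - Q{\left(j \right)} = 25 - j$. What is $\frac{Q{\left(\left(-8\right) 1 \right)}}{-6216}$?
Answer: $\frac{5}{1036} \approx 0.0048263$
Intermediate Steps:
$Q{\left(j \right)} = -22 + j$ ($Q{\left(j \right)} = 3 - \left(25 - j\right) = 3 + \left(-25 + j\right) = -22 + j$)
$\frac{Q{\left(\left(-8\right) 1 \right)}}{-6216} = \frac{-22 - 8}{-6216} = \left(-22 - 8\right) \left(- \frac{1}{6216}\right) = \left(-30\right) \left(- \frac{1}{6216}\right) = \frac{5}{1036}$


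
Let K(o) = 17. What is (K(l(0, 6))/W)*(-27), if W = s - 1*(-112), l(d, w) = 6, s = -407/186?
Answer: -85374/20425 ≈ -4.1799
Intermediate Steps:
s = -407/186 (s = -407*1/186 = -407/186 ≈ -2.1882)
W = 20425/186 (W = -407/186 - 1*(-112) = -407/186 + 112 = 20425/186 ≈ 109.81)
(K(l(0, 6))/W)*(-27) = (17/(20425/186))*(-27) = (17*(186/20425))*(-27) = (3162/20425)*(-27) = -85374/20425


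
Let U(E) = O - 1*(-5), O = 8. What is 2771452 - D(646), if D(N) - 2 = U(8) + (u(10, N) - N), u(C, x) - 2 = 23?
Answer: 2772058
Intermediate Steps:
u(C, x) = 25 (u(C, x) = 2 + 23 = 25)
U(E) = 13 (U(E) = 8 - 1*(-5) = 8 + 5 = 13)
D(N) = 40 - N (D(N) = 2 + (13 + (25 - N)) = 2 + (38 - N) = 40 - N)
2771452 - D(646) = 2771452 - (40 - 1*646) = 2771452 - (40 - 646) = 2771452 - 1*(-606) = 2771452 + 606 = 2772058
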